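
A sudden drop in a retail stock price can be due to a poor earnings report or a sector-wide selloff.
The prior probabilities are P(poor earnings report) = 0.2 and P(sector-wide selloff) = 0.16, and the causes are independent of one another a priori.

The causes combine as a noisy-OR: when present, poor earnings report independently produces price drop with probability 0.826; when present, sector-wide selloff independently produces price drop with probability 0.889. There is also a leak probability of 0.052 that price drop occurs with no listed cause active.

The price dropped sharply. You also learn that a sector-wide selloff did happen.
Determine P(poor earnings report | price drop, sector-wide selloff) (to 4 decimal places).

Under noisy-OR, P(price drop | causes) = 1 − (1−0.052)·∏(1−qᵢ) over the active causes.
Weight on poor earnings report=true, given the evidence: 0.98169×0.2 = 0.196338
Denominator P(price drop | sector-wide selloff): 0.894772×0.8 + 0.98169×0.2 = 0.912156
Posterior = 0.196338 / 0.912156 ≈ 0.2152

P(poor earnings report | price drop, sector-wide selloff) ≈ 0.2152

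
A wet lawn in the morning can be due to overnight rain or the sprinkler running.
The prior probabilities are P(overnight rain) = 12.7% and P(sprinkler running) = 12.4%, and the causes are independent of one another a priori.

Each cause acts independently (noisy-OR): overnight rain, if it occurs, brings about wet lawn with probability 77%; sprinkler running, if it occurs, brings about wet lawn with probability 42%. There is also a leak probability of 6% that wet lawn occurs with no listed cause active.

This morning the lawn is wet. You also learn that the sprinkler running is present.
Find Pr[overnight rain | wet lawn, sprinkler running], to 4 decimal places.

Pr[overnight rain | wet lawn, sprinkler running] ≈ 0.2186

Under noisy-OR, P(wet lawn | causes) = 1 − (1−0.06)·∏(1−qᵢ) over the active causes.
By total probability over both values of overnight rain:
  P(wet lawn | sprinkler running) = 0.4548*0.873 + 0.874604*0.127
        = 0.397040 + 0.111075 = 0.508115
The terms with overnight rain present sum to 0.111075, so
  P(overnight rain | wet lawn, sprinkler running) = 0.111075 / 0.508115 ≈ 0.2186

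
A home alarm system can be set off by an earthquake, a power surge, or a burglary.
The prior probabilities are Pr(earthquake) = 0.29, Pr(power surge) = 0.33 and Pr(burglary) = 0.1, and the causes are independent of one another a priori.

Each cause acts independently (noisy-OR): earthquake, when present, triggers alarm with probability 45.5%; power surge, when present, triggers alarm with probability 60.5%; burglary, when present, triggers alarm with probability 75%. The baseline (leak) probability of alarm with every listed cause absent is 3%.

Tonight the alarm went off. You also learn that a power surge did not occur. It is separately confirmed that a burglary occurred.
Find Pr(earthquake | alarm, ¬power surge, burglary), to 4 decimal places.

Under noisy-OR, P(alarm | causes) = 1 − (1−0.03)·∏(1−qᵢ) over the active causes.
Sum P(alarm|·) weighted by the priors over both values of earthquake:
  P(alarm | ¬power surge, burglary) = 0.7575*0.71 + 0.867838*0.29
        = 0.537825 + 0.251673 = 0.789498
Keeping only the earthquake-present terms gives 0.251673, so
  P(earthquake | alarm, ¬power surge, burglary) = 0.251673 / 0.789498 ≈ 0.3188

Pr(earthquake | alarm, ¬power surge, burglary) ≈ 0.3188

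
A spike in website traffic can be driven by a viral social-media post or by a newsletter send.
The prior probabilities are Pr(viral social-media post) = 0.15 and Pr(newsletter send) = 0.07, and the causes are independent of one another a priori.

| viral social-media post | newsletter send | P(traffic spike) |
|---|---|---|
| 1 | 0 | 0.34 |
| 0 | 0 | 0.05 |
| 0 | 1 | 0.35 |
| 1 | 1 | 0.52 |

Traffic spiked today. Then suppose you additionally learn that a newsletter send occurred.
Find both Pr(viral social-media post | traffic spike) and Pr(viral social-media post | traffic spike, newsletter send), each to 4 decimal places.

Pr(viral social-media post | traffic spike) ≈ 0.4671; Pr(viral social-media post | traffic spike, newsletter send) ≈ 0.2077

For the numerator, keep only viral social-media post=true terms: 0.047430 + 0.005460 = 0.052890
Denominator P(traffic spike): 0.05×0.85×0.93 + 0.35×0.85×0.07 + 0.34×0.15×0.93 + 0.52×0.15×0.07 = 0.113240
P(viral social-media post | traffic spike) = 0.052890/0.113240 ≈ 0.4671

With the extra evidence:
By total probability over both values of viral social-media post:
  P(traffic spike | newsletter send) = 0.35*0.85 + 0.52*0.15
        = 0.297500 + 0.078000 = 0.375500
The terms with viral social-media post present sum to 0.078000, so
  P(viral social-media post | traffic spike, newsletter send) = 0.078000 / 0.375500 ≈ 0.2077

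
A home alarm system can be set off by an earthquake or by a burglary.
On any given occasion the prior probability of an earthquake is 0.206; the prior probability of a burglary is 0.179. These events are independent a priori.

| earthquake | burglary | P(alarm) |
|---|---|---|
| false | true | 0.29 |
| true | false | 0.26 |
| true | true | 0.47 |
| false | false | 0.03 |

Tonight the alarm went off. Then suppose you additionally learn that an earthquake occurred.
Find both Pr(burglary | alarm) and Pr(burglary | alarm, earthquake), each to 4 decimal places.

Pr(burglary | alarm) ≈ 0.4796; Pr(burglary | alarm, earthquake) ≈ 0.2827

Weight on burglary=true, given the evidence: 0.041217 + 0.017331 = 0.058548
Denominator P(alarm): 0.03·0.794·0.821 + 0.29·0.794·0.179 + 0.26·0.206·0.821 + 0.47·0.206·0.179 = 0.122077
P(burglary | alarm) = 0.058548/0.122077 ≈ 0.4796

Now condition on the additional information:
Numerator (weight on configurations with burglary): 0.47×0.179 = 0.084130
The normalizing constant is 0.26×0.821 + 0.47×0.179 = 0.297590
P(burglary | alarm, earthquake) = 0.084130/0.297590 ≈ 0.2827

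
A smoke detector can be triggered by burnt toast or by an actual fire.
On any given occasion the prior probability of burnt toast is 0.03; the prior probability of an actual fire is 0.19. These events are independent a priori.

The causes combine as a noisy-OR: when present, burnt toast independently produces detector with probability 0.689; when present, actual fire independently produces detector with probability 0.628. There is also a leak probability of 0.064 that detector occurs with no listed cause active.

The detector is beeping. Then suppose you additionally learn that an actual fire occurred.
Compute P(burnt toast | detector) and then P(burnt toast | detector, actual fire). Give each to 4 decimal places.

Under noisy-OR, P(detector | causes) = 1 − (1−0.064)·∏(1−qᵢ) over the active causes.
P(detector) = 0.064×0.97×0.81 + 0.651808×0.97×0.19 + 0.708904×0.03×0.81 + 0.891712×0.03×0.19 = 0.050285 + 0.120128 + 0.017226 + 0.005083 = 0.192722
Restricting to configurations with burnt toast present: 0.017226 + 0.005083 = 0.022309.
Hence the posterior is 0.022309/0.192722 ≈ 0.1158.

Now condition on the additional information:
P(detector | actual fire) = 0.651808×0.97 + 0.891712×0.03 = 0.632254 + 0.026751 = 0.659005
The burnt toast-present share is 0.891712×0.03 = 0.026751.
Hence the posterior is 0.026751/0.659005 ≈ 0.0406.
This is intercausal reasoning (explaining away): once actual fire accounts for the detector, burnt toast becomes less likely.

P(burnt toast | detector) ≈ 0.1158; P(burnt toast | detector, actual fire) ≈ 0.0406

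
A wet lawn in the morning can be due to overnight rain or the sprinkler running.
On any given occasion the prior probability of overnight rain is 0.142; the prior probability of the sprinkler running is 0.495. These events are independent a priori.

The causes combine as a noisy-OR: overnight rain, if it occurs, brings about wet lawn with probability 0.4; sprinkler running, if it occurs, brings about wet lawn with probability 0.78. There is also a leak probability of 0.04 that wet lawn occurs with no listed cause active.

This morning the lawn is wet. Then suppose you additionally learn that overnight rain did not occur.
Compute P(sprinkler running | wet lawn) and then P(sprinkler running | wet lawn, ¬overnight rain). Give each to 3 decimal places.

Under noisy-OR, P(wet lawn | causes) = 1 − (1−0.04)·∏(1−qᵢ) over the active causes.
Enumerate the 4 (overnight rain, sprinkler running) configurations and weight by the priors:
  P(wet lawn) = 0.04·0.858·0.505 + 0.7888·0.858·0.495 + 0.424·0.142·0.505 + 0.87328·0.142·0.495
        = 0.017332 + 0.335011 + 0.030405 + 0.061383 = 0.444131
The terms with sprinkler running present sum to 0.396394, so
  P(sprinkler running | wet lawn) = 0.396394 / 0.444131 ≈ 0.893

With the extra evidence:
By total probability over both values of sprinkler running:
  P(wet lawn | ¬overnight rain) = 0.04*0.505 + 0.7888*0.495
        = 0.020200 + 0.390456 = 0.410656
Keeping only the sprinkler running-present terms gives 0.390456, so
  P(sprinkler running | wet lawn, ¬overnight rain) = 0.390456 / 0.410656 ≈ 0.951
With overnight rain excluded, sprinkler running must carry more of the explanatory weight for the wet lawn.

P(sprinkler running | wet lawn) ≈ 0.893; P(sprinkler running | wet lawn, ¬overnight rain) ≈ 0.951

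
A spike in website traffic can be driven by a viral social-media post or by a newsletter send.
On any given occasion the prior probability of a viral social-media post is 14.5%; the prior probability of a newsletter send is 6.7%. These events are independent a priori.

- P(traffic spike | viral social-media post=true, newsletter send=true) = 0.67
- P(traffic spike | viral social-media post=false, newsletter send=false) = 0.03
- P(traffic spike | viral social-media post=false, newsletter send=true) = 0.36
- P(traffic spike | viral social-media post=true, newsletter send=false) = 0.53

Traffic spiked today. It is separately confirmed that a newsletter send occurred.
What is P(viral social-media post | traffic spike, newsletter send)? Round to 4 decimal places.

P(traffic spike | newsletter send) = 0.36*0.855 + 0.67*0.145 = 0.307800 + 0.097150 = 0.404950
Restricting to configurations with viral social-media post present: 0.67*0.145 = 0.097150.
So P(viral social-media post | traffic spike, newsletter send) = 0.097150/0.404950 ≈ 0.2399.

P(viral social-media post | traffic spike, newsletter send) ≈ 0.2399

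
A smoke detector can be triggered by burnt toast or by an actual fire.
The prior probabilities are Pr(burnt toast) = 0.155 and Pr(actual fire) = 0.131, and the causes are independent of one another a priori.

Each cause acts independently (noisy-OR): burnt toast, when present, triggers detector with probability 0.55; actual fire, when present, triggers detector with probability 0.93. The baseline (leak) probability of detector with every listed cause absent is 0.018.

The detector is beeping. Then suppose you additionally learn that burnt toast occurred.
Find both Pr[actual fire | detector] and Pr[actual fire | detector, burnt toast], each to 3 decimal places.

Under noisy-OR, P(detector | causes) = 1 − (1−0.018)·∏(1−qᵢ) over the active causes.
For the numerator, keep only actual fire=true terms: 0.103086 + 0.019677 = 0.122763
The normalizing constant is 0.018·0.845·0.869 + 0.93126·0.845·0.131 + 0.5581·0.155·0.869 + 0.969067·0.155·0.131 = 0.211153
Posterior = 0.122763 / 0.211153 ≈ 0.581

With the extra evidence:
P(detector | burnt toast) = 0.5581·0.869 + 0.969067·0.131 = 0.484989 + 0.126948 = 0.611937
Of this, 0.126948 comes from 0.969067·0.131 (the actual fire=true cases).
So P(actual fire | detector, burnt toast) = 0.126948/0.611937 ≈ 0.207.

Pr[actual fire | detector] ≈ 0.581; Pr[actual fire | detector, burnt toast] ≈ 0.207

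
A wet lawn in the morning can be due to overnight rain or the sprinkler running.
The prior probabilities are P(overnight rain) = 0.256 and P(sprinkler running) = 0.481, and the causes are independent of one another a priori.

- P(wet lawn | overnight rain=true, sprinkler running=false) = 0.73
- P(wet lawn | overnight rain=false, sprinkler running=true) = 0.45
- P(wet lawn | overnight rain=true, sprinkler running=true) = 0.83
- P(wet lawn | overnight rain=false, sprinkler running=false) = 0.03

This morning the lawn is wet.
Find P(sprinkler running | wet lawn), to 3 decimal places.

P(wet lawn) = 0.03·0.744·0.519 + 0.45·0.744·0.481 + 0.73·0.256·0.519 + 0.83·0.256·0.481 = 0.011584 + 0.161039 + 0.096991 + 0.102203 = 0.371817
Of this, 0.263242 comes from 0.161039 + 0.102203 (the sprinkler running=true cases).
So P(sprinkler running | wet lawn) = 0.263242/0.371817 ≈ 0.708.

P(sprinkler running | wet lawn) ≈ 0.708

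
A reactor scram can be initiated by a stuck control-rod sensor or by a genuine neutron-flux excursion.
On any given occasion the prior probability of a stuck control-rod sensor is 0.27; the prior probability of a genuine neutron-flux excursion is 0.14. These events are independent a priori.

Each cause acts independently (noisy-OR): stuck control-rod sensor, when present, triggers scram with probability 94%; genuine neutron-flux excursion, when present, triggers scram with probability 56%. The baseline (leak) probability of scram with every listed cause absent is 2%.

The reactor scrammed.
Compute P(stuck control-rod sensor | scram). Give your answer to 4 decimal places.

P(stuck control-rod sensor | scram) ≈ 0.7832

Under noisy-OR, P(scram | causes) = 1 − (1−0.02)·∏(1−qᵢ) over the active causes.
Sum P(scram|·) weighted by the priors over the 4 (stuck control-rod sensor, genuine neutron-flux excursion) configurations:
  P(scram) = 0.02×0.73×0.86 + 0.5688×0.73×0.14 + 0.9412×0.27×0.86 + 0.974128×0.27×0.14
        = 0.012556 + 0.058131 + 0.218547 + 0.036822 = 0.326056
The terms with stuck control-rod sensor present sum to 0.255369, so
  P(stuck control-rod sensor | scram) = 0.255369 / 0.326056 ≈ 0.7832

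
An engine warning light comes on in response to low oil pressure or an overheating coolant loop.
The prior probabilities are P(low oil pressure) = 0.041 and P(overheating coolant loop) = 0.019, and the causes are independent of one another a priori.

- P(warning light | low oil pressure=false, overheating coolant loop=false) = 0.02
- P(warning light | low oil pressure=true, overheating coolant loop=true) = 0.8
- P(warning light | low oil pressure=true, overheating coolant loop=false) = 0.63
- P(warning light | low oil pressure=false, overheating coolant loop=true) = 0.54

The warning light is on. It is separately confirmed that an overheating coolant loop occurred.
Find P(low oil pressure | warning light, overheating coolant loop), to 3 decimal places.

Weight on low oil pressure=true, given the evidence: 0.8·0.041 = 0.032800
The normalizing constant is 0.54·0.959 + 0.8·0.041 = 0.550660
Posterior = 0.032800 / 0.550660 ≈ 0.060

P(low oil pressure | warning light, overheating coolant loop) ≈ 0.060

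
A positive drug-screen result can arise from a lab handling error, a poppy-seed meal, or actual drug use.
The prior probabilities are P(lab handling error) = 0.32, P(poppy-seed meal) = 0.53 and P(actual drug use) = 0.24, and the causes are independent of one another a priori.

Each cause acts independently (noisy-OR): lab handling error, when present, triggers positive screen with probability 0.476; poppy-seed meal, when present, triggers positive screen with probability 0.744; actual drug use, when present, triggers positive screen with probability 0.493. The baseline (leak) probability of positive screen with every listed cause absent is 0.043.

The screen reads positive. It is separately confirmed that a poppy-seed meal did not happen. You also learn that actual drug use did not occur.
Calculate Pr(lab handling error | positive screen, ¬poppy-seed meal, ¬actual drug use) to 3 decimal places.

Pr(lab handling error | positive screen, ¬poppy-seed meal, ¬actual drug use) ≈ 0.845

Under noisy-OR, P(positive screen | causes) = 1 − (1−0.043)·∏(1−qᵢ) over the active causes.
Weight on lab handling error=true, given the evidence: 0.498532·0.32 = 0.159530
Normalizer over all consistent configurations: 0.043·0.68 + 0.498532·0.32 = 0.188770
Posterior = 0.159530 / 0.188770 ≈ 0.845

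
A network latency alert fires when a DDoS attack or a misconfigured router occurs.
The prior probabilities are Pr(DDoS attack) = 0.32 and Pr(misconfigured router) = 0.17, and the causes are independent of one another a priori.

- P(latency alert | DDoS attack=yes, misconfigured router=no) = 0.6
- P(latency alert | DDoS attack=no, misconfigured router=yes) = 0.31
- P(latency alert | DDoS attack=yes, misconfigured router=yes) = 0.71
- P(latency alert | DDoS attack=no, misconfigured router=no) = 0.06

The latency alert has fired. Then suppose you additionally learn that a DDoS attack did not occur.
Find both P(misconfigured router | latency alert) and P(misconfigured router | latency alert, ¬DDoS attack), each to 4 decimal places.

P(latency alert) = 0.06·0.68·0.83 + 0.31·0.68·0.17 + 0.6·0.32·0.83 + 0.71·0.32·0.17 = 0.033864 + 0.035836 + 0.159360 + 0.038624 = 0.267684
The misconfigured router-present share is 0.035836 + 0.038624 = 0.074460.
Hence the posterior is 0.074460/0.267684 ≈ 0.2782.

Now condition on the additional information:
P(latency alert | ¬DDoS attack) = 0.06×0.83 + 0.31×0.17 = 0.049800 + 0.052700 = 0.102500
Restricting to configurations with misconfigured router present: 0.31×0.17 = 0.052700.
P(misconfigured router | latency alert, ¬DDoS attack) = 0.052700 / 0.102500 ≈ 0.5141
Ruling out DDoS attack raises the posterior on misconfigured router — the flip side of explaining away.

P(misconfigured router | latency alert) ≈ 0.2782; P(misconfigured router | latency alert, ¬DDoS attack) ≈ 0.5141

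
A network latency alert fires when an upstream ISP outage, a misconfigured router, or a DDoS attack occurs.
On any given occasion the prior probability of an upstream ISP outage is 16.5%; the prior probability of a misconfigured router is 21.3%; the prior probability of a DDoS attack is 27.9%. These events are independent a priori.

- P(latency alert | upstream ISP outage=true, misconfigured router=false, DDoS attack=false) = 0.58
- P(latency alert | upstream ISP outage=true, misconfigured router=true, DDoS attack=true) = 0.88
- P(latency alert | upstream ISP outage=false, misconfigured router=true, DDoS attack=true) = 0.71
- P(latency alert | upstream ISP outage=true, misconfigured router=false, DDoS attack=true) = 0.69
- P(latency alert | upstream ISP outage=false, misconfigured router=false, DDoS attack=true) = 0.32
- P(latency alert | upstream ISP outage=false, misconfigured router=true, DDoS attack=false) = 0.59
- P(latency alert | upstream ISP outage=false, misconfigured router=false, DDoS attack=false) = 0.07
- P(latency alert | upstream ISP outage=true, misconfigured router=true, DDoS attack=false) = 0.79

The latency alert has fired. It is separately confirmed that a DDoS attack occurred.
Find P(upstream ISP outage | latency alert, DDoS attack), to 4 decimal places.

P(latency alert | DDoS attack) = 0.32·0.835·0.787 + 0.71·0.835·0.213 + 0.69·0.165·0.787 + 0.88·0.165·0.213 = 0.210286 + 0.126277 + 0.089600 + 0.030928 = 0.457091
Of this, 0.120528 comes from 0.089600 + 0.030928 (the upstream ISP outage=true cases).
Hence the posterior is 0.120528/0.457091 ≈ 0.2637.

P(upstream ISP outage | latency alert, DDoS attack) ≈ 0.2637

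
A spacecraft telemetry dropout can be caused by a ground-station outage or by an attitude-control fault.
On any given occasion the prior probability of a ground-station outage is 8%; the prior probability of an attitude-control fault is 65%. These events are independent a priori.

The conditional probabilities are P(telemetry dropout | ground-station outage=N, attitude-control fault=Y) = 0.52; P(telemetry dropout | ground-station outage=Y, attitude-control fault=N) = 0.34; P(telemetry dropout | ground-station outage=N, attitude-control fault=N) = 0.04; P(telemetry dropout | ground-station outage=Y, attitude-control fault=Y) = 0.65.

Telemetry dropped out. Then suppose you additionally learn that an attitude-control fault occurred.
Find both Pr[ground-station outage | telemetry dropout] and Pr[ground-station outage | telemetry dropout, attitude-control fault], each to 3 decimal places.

P(telemetry dropout) = 0.04·0.92·0.35 + 0.52·0.92·0.65 + 0.34·0.08·0.35 + 0.65·0.08·0.65 = 0.012880 + 0.310960 + 0.009520 + 0.033800 = 0.367160
Of this, 0.043320 comes from 0.009520 + 0.033800 (the ground-station outage=true cases).
Hence the posterior is 0.043320/0.367160 ≈ 0.118.

With the extra evidence:
P(telemetry dropout | attitude-control fault) = 0.52×0.92 + 0.65×0.08 = 0.478400 + 0.052000 = 0.530400
The ground-station outage-present share is 0.65×0.08 = 0.052000.
So P(ground-station outage | telemetry dropout, attitude-control fault) = 0.052000/0.530400 ≈ 0.098.

Pr[ground-station outage | telemetry dropout] ≈ 0.118; Pr[ground-station outage | telemetry dropout, attitude-control fault] ≈ 0.098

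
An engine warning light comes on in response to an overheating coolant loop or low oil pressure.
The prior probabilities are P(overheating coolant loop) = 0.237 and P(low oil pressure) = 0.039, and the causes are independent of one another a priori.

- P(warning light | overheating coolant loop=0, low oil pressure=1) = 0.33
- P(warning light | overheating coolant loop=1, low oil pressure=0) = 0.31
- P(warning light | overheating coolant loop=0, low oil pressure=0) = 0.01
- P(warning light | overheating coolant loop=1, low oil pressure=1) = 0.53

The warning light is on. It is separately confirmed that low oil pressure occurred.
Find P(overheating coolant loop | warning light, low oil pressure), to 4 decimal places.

P(overheating coolant loop | warning light, low oil pressure) ≈ 0.3328

Enumerate both values of overheating coolant loop and weight by the priors:
  P(warning light | low oil pressure) = 0.33*0.763 + 0.53*0.237
        = 0.251790 + 0.125610 = 0.377400
Keeping only the overheating coolant loop-present terms gives 0.125610, so
  P(overheating coolant loop | warning light, low oil pressure) = 0.125610 / 0.377400 ≈ 0.3328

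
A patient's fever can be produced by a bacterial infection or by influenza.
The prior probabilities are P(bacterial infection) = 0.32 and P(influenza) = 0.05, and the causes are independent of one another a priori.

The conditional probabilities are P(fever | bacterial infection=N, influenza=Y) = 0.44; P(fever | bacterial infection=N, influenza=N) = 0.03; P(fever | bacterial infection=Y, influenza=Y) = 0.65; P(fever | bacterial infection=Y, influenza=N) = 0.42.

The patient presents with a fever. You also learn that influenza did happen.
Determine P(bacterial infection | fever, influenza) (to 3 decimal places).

P(fever | influenza) = 0.44*0.68 + 0.65*0.32 = 0.299200 + 0.208000 = 0.507200
Of this, 0.208000 comes from 0.65*0.32 (the bacterial infection=true cases).
So P(bacterial infection | fever, influenza) = 0.208000/0.507200 ≈ 0.410.

P(bacterial infection | fever, influenza) ≈ 0.410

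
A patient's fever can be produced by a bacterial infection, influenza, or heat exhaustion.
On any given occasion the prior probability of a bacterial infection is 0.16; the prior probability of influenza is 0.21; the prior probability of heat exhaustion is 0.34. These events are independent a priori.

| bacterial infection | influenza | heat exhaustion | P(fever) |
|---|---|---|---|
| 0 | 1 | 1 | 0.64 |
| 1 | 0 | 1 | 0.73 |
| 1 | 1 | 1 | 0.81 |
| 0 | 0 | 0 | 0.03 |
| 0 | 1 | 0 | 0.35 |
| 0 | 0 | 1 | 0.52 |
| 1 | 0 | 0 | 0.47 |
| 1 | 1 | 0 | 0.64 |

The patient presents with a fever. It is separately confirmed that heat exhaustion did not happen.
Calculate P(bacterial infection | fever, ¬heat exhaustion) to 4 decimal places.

By total probability over the 4 (bacterial infection, influenza) configurations:
  P(fever | ¬heat exhaustion) = 0.03×0.84×0.79 + 0.35×0.84×0.21 + 0.47×0.16×0.79 + 0.64×0.16×0.21
        = 0.019908 + 0.061740 + 0.059408 + 0.021504 = 0.162560
Keeping only the bacterial infection-present terms gives 0.080912, so
  P(bacterial infection | fever, ¬heat exhaustion) = 0.080912 / 0.162560 ≈ 0.4977

P(bacterial infection | fever, ¬heat exhaustion) ≈ 0.4977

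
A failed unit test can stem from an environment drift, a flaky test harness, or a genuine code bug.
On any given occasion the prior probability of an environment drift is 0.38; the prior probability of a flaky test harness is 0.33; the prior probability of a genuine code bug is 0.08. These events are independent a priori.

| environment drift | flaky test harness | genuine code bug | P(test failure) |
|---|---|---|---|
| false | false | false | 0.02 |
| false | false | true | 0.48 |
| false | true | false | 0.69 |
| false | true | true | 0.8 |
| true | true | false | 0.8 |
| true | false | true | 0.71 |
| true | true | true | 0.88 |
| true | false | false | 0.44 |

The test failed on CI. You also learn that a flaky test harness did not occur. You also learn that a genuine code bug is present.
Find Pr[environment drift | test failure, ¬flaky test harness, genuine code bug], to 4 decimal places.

Weight on environment drift=true, given the evidence: 0.71*0.38 = 0.269800
Denominator P(test failure | ¬flaky test harness, genuine code bug): 0.48*0.62 + 0.71*0.38 = 0.567400
Posterior = 0.269800 / 0.567400 ≈ 0.4755

Pr[environment drift | test failure, ¬flaky test harness, genuine code bug] ≈ 0.4755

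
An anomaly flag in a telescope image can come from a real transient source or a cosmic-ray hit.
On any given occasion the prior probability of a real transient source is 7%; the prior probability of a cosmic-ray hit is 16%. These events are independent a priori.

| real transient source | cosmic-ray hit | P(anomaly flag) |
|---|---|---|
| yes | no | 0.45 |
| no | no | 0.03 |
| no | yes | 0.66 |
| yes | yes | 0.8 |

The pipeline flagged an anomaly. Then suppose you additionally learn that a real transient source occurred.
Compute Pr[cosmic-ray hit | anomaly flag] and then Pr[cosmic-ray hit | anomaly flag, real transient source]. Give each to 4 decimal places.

Pr[cosmic-ray hit | anomaly flag] ≈ 0.6823; Pr[cosmic-ray hit | anomaly flag, real transient source] ≈ 0.2530

Numerator (weight on configurations with cosmic-ray hit): 0.098208 + 0.008960 = 0.107168
The normalizing constant is 0.03·0.93·0.84 + 0.66·0.93·0.16 + 0.45·0.07·0.84 + 0.8·0.07·0.16 = 0.157064
P(cosmic-ray hit | anomaly flag) = 0.107168/0.157064 ≈ 0.6823

Now also conditioning on real transient source=true:
Numerator (weight on configurations with cosmic-ray hit): 0.8×0.16 = 0.128000
The normalizing constant is 0.45×0.84 + 0.8×0.16 = 0.506000
Posterior = 0.128000 / 0.506000 ≈ 0.2530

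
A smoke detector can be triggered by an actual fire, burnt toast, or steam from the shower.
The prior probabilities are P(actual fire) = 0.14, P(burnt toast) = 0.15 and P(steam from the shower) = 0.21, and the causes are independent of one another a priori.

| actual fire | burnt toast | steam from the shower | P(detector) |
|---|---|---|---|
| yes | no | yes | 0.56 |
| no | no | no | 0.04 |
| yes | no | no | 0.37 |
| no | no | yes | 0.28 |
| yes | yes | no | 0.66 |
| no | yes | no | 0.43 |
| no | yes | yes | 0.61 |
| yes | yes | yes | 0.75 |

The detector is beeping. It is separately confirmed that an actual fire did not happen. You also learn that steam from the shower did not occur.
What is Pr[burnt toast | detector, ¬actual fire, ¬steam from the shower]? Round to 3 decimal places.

Pr[burnt toast | detector, ¬actual fire, ¬steam from the shower] ≈ 0.655

For the numerator, keep only burnt toast=true terms: 0.43*0.15 = 0.064500
Normalizer over all consistent configurations: 0.04*0.85 + 0.43*0.15 = 0.098500
P(burnt toast | detector, ¬actual fire, ¬steam from the shower) = 0.064500/0.098500 ≈ 0.655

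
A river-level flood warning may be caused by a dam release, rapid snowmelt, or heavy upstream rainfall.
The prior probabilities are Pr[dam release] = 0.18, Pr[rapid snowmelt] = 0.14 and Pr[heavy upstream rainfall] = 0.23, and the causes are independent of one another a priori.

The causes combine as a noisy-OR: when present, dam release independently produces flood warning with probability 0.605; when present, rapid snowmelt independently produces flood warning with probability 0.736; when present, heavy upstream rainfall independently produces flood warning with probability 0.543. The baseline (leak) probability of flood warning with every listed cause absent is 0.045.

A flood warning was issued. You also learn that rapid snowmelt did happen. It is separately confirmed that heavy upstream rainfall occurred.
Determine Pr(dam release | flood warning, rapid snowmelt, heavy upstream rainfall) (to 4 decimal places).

Pr(dam release | flood warning, rapid snowmelt, heavy upstream rainfall) ≈ 0.1915

Under noisy-OR, P(flood warning | causes) = 1 − (1−0.045)·∏(1−qᵢ) over the active causes.
By total probability over both values of dam release:
  P(flood warning | rapid snowmelt, heavy upstream rainfall) = 0.884781×0.82 + 0.954489×0.18
        = 0.725520 + 0.171808 = 0.897328
The terms with dam release present sum to 0.171808, so
  P(dam release | flood warning, rapid snowmelt, heavy upstream rainfall) = 0.171808 / 0.897328 ≈ 0.1915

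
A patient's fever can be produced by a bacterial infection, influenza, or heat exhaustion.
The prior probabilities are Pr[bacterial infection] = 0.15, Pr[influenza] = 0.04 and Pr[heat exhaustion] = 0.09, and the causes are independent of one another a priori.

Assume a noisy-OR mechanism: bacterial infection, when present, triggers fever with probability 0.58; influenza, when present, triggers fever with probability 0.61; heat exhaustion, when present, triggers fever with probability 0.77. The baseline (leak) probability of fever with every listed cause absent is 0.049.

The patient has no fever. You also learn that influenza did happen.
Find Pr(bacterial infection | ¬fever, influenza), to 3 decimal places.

Under noisy-OR, P(fever | causes) = 1 − (1−0.049)·∏(1−qᵢ) over the active causes.
P(¬fever | influenza) = 0.37089·0.85·0.91 + 0.085305·0.85·0.09 + 0.155774·0.15·0.91 + 0.035828·0.15·0.09 = 0.286883 + 0.006526 + 0.021263 + 0.000484 = 0.315156
Restricting to configurations with bacterial infection present: 0.021263 + 0.000484 = 0.021747.
Hence the posterior is 0.021747/0.315156 ≈ 0.069.

Pr(bacterial infection | ¬fever, influenza) ≈ 0.069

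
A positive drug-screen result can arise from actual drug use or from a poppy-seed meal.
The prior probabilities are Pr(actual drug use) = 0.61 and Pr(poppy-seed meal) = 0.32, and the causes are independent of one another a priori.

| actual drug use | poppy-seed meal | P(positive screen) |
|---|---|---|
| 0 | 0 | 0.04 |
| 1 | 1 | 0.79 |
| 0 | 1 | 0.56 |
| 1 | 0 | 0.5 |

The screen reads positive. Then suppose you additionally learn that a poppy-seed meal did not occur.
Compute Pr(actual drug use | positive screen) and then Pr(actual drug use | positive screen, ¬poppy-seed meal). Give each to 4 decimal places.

Pr(actual drug use | positive screen) ≈ 0.8179; Pr(actual drug use | positive screen, ¬poppy-seed meal) ≈ 0.9513

Numerator (weight on configurations with actual drug use): 0.207400 + 0.154208 = 0.361608
The normalizing constant is 0.04·0.39·0.68 + 0.56·0.39·0.32 + 0.5·0.61·0.68 + 0.79·0.61·0.32 = 0.442104
P(actual drug use | positive screen) = 0.361608/0.442104 ≈ 0.8179

Now also conditioning on poppy-seed meal≠true:
Sum P(positive screen|·) weighted by the priors over both values of actual drug use:
  P(positive screen | ¬poppy-seed meal) = 0.04*0.39 + 0.5*0.61
        = 0.015600 + 0.305000 = 0.320600
The terms with actual drug use present sum to 0.305000, so
  P(actual drug use | positive screen, ¬poppy-seed meal) = 0.305000 / 0.320600 ≈ 0.9513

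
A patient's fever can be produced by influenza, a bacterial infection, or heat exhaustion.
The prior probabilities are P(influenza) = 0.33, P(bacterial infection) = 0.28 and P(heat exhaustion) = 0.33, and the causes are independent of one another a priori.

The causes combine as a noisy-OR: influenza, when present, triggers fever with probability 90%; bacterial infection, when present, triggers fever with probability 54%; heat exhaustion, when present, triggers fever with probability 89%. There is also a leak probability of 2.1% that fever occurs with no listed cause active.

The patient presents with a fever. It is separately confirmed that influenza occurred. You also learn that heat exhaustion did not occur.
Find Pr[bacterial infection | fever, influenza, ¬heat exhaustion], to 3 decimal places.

Under noisy-OR, P(fever | causes) = 1 − (1−0.021)·∏(1−qᵢ) over the active causes.
Sum P(fever|·) weighted by the priors over both values of bacterial infection:
  P(fever | influenza, ¬heat exhaustion) = 0.9021×0.72 + 0.954966×0.28
        = 0.649512 + 0.267390 = 0.916902
Configurations with bacterial infection contribute 0.267390, so
  P(bacterial infection | fever, influenza, ¬heat exhaustion) = 0.267390 / 0.916902 ≈ 0.292

Pr[bacterial infection | fever, influenza, ¬heat exhaustion] ≈ 0.292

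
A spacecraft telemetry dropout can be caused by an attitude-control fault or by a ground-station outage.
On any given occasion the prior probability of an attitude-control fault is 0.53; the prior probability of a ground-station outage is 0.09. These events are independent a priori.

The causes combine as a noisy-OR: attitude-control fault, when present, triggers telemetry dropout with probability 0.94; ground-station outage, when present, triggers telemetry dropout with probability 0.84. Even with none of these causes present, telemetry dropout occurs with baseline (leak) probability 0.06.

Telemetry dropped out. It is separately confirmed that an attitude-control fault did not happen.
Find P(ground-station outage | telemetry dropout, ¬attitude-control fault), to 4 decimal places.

Under noisy-OR, P(telemetry dropout | causes) = 1 − (1−0.06)·∏(1−qᵢ) over the active causes.
P(telemetry dropout | ¬attitude-control fault) = 0.06*0.91 + 0.8496*0.09 = 0.054600 + 0.076464 = 0.131064
Restricting to configurations with ground-station outage present: 0.8496*0.09 = 0.076464.
P(ground-station outage | telemetry dropout, ¬attitude-control fault) = 0.076464 / 0.131064 ≈ 0.5834

P(ground-station outage | telemetry dropout, ¬attitude-control fault) ≈ 0.5834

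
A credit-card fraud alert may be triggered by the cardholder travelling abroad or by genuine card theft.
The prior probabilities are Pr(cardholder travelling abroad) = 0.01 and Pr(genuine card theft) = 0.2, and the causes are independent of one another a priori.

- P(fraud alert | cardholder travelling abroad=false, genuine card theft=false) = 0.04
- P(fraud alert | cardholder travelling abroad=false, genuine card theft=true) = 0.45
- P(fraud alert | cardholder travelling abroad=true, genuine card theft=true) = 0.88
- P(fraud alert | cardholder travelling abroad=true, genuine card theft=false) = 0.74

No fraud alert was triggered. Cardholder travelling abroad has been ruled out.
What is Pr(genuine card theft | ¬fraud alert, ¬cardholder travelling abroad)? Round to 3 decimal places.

Pr(genuine card theft | ¬fraud alert, ¬cardholder travelling abroad) ≈ 0.125

P(¬fraud alert | ¬cardholder travelling abroad) = 0.96·0.8 + 0.55·0.2 = 0.768000 + 0.110000 = 0.878000
Of this, 0.110000 comes from 0.55·0.2 (the genuine card theft=true cases).
P(genuine card theft | ¬fraud alert, ¬cardholder travelling abroad) = 0.110000 / 0.878000 ≈ 0.125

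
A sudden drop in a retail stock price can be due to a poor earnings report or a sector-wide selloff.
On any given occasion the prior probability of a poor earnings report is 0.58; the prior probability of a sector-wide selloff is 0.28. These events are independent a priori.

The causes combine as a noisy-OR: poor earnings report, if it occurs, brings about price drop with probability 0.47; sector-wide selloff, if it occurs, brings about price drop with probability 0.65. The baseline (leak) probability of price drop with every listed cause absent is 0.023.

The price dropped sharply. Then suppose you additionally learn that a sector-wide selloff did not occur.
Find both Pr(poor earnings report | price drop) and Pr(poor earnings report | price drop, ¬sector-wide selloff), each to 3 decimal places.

Pr(poor earnings report | price drop) ≈ 0.799; Pr(poor earnings report | price drop, ¬sector-wide selloff) ≈ 0.967

Under noisy-OR, P(price drop | causes) = 1 − (1−0.023)·∏(1−qᵢ) over the active causes.
Sum P(price drop|·) weighted by the priors over the 4 (poor earnings report, sector-wide selloff) configurations:
  P(price drop) = 0.023·0.42·0.72 + 0.65805·0.42·0.28 + 0.48219·0.58·0.72 + 0.818766·0.58·0.28
        = 0.006955 + 0.077387 + 0.201363 + 0.132968 = 0.418673
Configurations with poor earnings report contribute 0.334331, so
  P(poor earnings report | price drop) = 0.334331 / 0.418673 ≈ 0.799

With the extra evidence:
Weight on poor earnings report=true, given the evidence: 0.48219*0.58 = 0.279670
Normalizer over all consistent configurations: 0.023*0.42 + 0.48219*0.58 = 0.289330
P(poor earnings report | price drop, ¬sector-wide selloff) = 0.279670/0.289330 ≈ 0.967
Ruling out sector-wide selloff raises the posterior on poor earnings report — the flip side of explaining away.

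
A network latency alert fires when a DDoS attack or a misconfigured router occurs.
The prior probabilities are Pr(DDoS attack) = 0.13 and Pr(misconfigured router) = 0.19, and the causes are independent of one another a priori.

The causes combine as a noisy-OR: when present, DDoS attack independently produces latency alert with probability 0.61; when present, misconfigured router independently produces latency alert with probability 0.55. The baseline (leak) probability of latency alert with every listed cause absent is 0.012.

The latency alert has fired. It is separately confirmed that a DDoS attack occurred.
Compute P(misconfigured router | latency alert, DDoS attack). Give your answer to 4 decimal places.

Under noisy-OR, P(latency alert | causes) = 1 − (1−0.012)·∏(1−qᵢ) over the active causes.
Numerator (weight on configurations with misconfigured router): 0.826606×0.19 = 0.157055
Denominator P(latency alert | DDoS attack): 0.61468×0.81 + 0.826606×0.19 = 0.654946
Posterior = 0.157055 / 0.654946 ≈ 0.2398

P(misconfigured router | latency alert, DDoS attack) ≈ 0.2398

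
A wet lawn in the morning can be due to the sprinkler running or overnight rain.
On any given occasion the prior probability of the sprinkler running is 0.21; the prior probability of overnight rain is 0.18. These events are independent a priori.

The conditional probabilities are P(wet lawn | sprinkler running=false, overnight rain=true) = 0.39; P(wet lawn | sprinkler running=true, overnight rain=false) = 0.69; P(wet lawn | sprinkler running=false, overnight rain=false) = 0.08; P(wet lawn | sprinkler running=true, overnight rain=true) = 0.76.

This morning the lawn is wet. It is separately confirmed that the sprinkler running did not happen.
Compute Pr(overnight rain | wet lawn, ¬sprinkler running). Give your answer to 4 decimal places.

Sum P(wet lawn|·) weighted by the priors over both values of overnight rain:
  P(wet lawn | ¬sprinkler running) = 0.08·0.82 + 0.39·0.18
        = 0.065600 + 0.070200 = 0.135800
Configurations with overnight rain contribute 0.070200, so
  P(overnight rain | wet lawn, ¬sprinkler running) = 0.070200 / 0.135800 ≈ 0.5169

Pr(overnight rain | wet lawn, ¬sprinkler running) ≈ 0.5169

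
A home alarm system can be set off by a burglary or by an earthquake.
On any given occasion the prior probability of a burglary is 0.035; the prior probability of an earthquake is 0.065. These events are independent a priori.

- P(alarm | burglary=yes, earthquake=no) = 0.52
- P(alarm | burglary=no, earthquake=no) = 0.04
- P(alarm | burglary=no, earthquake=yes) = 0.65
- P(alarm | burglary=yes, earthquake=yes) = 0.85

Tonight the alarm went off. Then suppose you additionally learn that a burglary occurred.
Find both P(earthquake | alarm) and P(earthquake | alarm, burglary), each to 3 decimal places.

P(alarm) = 0.04×0.965×0.935 + 0.65×0.965×0.065 + 0.52×0.035×0.935 + 0.85×0.035×0.065 = 0.036091 + 0.040771 + 0.017017 + 0.001934 = 0.095813
Restricting to configurations with earthquake present: 0.040771 + 0.001934 = 0.042705.
P(earthquake | alarm) = 0.042705 / 0.095813 ≈ 0.446

Now condition on the additional information:
P(alarm | burglary) = 0.52×0.935 + 0.85×0.065 = 0.486200 + 0.055250 = 0.541450
Of this, 0.055250 comes from 0.85×0.065 (the earthquake=true cases).
So P(earthquake | alarm, burglary) = 0.055250/0.541450 ≈ 0.102.

P(earthquake | alarm) ≈ 0.446; P(earthquake | alarm, burglary) ≈ 0.102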